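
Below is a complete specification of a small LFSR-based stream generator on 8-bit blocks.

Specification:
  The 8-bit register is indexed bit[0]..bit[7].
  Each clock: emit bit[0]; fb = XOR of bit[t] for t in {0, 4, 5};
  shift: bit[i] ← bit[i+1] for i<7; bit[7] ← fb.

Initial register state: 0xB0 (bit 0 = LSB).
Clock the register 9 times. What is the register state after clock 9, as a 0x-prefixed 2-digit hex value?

0x97

reg_0 = 0xB0
clock 1: out=0, reg = 0x58
clock 2: out=0, reg = 0xAC
clock 3: out=0, reg = 0xD6
clock 4: out=0, reg = 0xEB
clock 5: out=1, reg = 0x75
clock 6: out=1, reg = 0xBA
clock 7: out=0, reg = 0x5D
clock 8: out=1, reg = 0x2E
clock 9: out=0, reg = 0x97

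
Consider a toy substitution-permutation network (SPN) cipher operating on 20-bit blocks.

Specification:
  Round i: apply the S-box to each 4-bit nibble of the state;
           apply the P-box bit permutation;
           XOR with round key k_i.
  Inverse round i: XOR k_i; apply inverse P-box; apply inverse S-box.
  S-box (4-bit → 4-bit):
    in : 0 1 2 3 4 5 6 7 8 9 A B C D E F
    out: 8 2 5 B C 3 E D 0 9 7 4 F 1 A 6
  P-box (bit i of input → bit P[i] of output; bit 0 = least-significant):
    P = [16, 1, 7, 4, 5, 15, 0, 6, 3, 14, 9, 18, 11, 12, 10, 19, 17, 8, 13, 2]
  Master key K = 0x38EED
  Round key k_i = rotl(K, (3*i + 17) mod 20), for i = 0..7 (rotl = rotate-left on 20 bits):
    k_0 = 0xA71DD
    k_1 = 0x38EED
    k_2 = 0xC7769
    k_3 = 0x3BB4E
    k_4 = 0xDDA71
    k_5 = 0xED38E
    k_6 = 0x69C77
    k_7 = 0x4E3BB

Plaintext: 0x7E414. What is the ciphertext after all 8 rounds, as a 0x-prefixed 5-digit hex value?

0x49F33

s_0 = plaintext = 0x7E414
s_1 = Round(s_0, k_0) = 0x4C349
s_2 = Round(s_1, k_1) = 0xEF2B0
s_3 = Round(s_2, k_2) = 0xC6074
s_4 = Round(s_3, k_3) = 0xD8EBB
s_5 = Round(s_4, k_4) = 0xB9AF0
s_6 = Round(s_5, k_5) = 0x63997
s_7 = Round(s_6, k_6) = 0xBA58B
s_8 = Round(s_7, k_7) = 0x49F33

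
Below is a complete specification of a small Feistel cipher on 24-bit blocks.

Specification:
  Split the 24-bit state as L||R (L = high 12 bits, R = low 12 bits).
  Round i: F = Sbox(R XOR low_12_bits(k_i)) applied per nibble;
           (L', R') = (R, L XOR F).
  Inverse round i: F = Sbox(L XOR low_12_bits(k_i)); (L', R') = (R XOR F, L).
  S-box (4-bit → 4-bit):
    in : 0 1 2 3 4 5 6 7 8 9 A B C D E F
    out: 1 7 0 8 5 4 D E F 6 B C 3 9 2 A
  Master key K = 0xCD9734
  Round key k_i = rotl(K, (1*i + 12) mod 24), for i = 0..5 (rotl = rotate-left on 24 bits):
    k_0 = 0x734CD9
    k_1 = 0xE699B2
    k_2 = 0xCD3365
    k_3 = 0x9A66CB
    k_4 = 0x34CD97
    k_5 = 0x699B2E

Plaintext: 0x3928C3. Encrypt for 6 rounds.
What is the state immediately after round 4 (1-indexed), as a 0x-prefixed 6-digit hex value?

0x1C2C99

s_0 = plaintext = 0x3928C3
s_1 = Round(s_0, k_0) = 0x8C36E9
s_2 = Round(s_1, k_1) = 0x6E928F
s_3 = Round(s_2, k_2) = 0x28F1C2
s_4 = Round(s_3, k_3) = 0x1C2C99
s_5 = Round(s_4, k_4) = 0xC996D0
s_6 = Round(s_5, k_5) = 0x6D053B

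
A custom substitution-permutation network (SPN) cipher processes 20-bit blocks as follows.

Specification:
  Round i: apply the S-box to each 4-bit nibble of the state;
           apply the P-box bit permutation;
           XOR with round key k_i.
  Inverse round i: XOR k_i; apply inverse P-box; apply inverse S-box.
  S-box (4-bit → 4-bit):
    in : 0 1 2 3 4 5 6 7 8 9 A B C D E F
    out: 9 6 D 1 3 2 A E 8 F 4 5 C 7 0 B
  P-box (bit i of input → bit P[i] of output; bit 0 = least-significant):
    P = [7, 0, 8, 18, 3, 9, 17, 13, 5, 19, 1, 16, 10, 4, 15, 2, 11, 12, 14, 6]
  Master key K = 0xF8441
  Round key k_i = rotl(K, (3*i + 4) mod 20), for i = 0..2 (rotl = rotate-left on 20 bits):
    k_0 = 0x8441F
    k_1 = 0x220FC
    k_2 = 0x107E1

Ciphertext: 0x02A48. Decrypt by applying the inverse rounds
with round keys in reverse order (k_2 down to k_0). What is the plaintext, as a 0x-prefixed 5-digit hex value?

s_0 = ciphertext = 0x02A48
s_1 = InvRound(s_0, k_2) = 0x3300D
s_2 = InvRound(s_1, k_1) = 0x650E4
s_3 = InvRound(s_2, k_0) = 0x64DBF

0x64DBF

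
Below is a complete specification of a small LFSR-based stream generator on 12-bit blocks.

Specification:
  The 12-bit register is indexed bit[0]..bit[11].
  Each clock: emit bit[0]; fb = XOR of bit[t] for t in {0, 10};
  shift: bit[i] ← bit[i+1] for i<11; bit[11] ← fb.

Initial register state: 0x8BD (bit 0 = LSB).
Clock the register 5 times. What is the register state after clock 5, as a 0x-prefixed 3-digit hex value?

0x9C5

reg_0 = 0x8BD
clock 1: out=1, reg = 0xC5E
clock 2: out=0, reg = 0xE2F
clock 3: out=1, reg = 0x717
clock 4: out=1, reg = 0x38B
clock 5: out=1, reg = 0x9C5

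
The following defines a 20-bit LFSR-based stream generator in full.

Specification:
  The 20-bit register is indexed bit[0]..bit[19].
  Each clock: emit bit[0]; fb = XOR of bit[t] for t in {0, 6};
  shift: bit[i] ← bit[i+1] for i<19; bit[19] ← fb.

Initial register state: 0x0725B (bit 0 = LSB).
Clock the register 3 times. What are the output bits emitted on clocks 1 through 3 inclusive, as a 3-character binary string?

reg_0 = 0x0725B
clock 1: out=1, reg = 0x0392D
clock 2: out=1, reg = 0x81C96
clock 3: out=0, reg = 0x40E4B

110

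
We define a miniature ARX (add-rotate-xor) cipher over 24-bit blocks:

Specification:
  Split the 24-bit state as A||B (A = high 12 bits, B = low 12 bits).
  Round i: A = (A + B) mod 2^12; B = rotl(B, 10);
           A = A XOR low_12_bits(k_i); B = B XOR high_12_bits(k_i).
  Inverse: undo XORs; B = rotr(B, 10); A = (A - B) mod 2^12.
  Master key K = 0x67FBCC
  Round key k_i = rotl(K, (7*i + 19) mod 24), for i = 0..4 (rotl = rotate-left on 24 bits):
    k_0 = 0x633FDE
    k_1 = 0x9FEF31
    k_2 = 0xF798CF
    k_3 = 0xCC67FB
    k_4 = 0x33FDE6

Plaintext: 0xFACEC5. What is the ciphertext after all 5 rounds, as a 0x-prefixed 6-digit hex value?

s_0 = plaintext = 0xFACEC5
s_1 = Round(s_0, k_0) = 0x1AF182
s_2 = Round(s_1, k_1) = 0xC0019E
s_3 = Round(s_2, k_2) = 0x55171E
s_4 = Round(s_3, k_3) = 0xB94501
s_5 = Round(s_4, k_4) = 0xD7367F

0xD7367F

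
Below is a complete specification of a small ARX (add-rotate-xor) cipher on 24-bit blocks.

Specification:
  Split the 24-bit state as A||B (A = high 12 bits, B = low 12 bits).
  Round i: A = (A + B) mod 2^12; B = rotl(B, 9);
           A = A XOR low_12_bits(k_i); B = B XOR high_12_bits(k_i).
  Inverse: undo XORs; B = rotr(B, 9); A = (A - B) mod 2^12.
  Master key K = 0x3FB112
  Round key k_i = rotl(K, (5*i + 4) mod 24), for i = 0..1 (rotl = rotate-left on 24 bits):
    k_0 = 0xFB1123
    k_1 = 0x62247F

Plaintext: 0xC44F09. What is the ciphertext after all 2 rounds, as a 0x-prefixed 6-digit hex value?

0x2C17A8

s_0 = plaintext = 0xC44F09
s_1 = Round(s_0, k_0) = 0xA6EC50
s_2 = Round(s_1, k_1) = 0x2C17A8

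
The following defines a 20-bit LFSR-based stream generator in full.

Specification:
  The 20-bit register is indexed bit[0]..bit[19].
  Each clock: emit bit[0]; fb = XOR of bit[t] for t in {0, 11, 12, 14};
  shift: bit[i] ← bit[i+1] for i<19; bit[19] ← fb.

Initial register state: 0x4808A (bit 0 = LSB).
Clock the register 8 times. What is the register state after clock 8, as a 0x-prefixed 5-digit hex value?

0x40480

reg_0 = 0x4808A
clock 1: out=0, reg = 0x24045
clock 2: out=1, reg = 0x12022
clock 3: out=0, reg = 0x09011
clock 4: out=1, reg = 0x04808
clock 5: out=0, reg = 0x02404
clock 6: out=0, reg = 0x01202
clock 7: out=0, reg = 0x80901
clock 8: out=1, reg = 0x40480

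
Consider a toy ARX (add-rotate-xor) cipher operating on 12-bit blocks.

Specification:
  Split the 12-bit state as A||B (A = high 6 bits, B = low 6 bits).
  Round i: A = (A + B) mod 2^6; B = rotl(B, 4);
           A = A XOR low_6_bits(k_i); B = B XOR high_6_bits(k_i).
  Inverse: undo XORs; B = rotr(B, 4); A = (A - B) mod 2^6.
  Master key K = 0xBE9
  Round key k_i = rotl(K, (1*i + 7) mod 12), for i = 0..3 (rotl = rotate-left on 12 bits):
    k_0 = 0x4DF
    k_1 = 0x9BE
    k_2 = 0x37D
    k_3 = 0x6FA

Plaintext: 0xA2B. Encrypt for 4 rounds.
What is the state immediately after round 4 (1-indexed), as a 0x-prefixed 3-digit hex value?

0x1BB

s_0 = plaintext = 0xA2B
s_1 = Round(s_0, k_0) = 0x329
s_2 = Round(s_1, k_1) = 0x2FC
s_3 = Round(s_2, k_2) = 0xE82
s_4 = Round(s_3, k_3) = 0x1BB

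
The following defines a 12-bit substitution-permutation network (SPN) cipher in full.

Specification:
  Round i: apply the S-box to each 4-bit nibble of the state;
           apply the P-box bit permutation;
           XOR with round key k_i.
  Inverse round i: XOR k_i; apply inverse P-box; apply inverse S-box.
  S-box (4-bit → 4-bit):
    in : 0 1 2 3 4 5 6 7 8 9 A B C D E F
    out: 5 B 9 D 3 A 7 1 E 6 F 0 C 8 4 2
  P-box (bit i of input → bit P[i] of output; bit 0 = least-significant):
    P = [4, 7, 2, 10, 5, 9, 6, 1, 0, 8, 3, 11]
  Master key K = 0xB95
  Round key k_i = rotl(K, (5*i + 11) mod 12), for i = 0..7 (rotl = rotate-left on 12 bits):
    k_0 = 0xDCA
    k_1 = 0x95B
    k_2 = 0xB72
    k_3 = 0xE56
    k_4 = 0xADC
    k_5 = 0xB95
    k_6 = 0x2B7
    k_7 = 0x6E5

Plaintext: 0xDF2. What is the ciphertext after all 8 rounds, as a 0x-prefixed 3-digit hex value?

0x547

s_0 = plaintext = 0xDF2
s_1 = Round(s_0, k_0) = 0x3DA
s_2 = Round(s_1, k_1) = 0x5C4
s_3 = Round(s_2, k_2) = 0x2A0
s_4 = Round(s_3, k_3) = 0x421
s_5 = Round(s_4, k_4) = 0xF6F
s_6 = Round(s_5, k_5) = 0x875
s_7 = Round(s_6, k_6) = 0xF1F
s_8 = Round(s_7, k_7) = 0x547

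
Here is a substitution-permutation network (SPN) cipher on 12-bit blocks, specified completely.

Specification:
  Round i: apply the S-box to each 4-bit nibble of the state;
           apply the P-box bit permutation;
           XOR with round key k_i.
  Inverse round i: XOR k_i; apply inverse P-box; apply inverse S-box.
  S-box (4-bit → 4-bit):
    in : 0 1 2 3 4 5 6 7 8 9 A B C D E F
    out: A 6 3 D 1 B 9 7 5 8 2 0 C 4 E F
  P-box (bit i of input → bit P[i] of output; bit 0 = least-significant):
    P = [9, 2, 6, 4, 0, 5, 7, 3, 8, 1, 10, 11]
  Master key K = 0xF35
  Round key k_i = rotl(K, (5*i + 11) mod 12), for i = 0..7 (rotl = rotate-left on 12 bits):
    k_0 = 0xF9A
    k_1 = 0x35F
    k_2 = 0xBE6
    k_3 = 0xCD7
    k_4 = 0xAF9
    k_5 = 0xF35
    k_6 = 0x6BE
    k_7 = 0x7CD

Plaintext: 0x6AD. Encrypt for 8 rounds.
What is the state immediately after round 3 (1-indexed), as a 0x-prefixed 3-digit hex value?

0x949

s_0 = plaintext = 0x6AD
s_1 = Round(s_0, k_0) = 0x6FA
s_2 = Round(s_1, k_1) = 0xAF2
s_3 = Round(s_2, k_2) = 0x949
s_4 = Round(s_3, k_3) = 0x4C6
s_5 = Round(s_4, k_4) = 0x961
s_6 = Round(s_5, k_5) = 0x778
s_7 = Round(s_6, k_6) = 0x15D
s_8 = Round(s_7, k_7) = 0x3A6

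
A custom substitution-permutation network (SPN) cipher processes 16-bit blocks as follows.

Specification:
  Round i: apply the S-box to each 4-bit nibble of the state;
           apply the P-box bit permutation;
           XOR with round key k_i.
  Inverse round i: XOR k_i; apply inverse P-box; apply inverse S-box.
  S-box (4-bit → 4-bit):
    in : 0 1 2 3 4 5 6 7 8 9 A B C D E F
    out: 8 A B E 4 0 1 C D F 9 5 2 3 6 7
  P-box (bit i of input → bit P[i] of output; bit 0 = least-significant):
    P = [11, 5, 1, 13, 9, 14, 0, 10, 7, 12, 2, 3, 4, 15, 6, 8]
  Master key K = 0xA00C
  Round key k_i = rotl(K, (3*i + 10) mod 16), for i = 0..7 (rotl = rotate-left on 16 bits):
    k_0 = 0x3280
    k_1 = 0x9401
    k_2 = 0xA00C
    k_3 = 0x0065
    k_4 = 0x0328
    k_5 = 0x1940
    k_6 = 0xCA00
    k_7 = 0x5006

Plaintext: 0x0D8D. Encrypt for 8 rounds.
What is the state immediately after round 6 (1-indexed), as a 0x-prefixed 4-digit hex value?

s_0 = plaintext = 0x0D8D
s_1 = Round(s_0, k_0) = 0x2D21
s_2 = Round(s_1, k_1) = 0x63B1
s_3 = Round(s_2, k_2) = 0x9231
s_4 = Round(s_3, k_3) = 0xF59C
s_5 = Round(s_4, k_4) = 0xC559
s_6 = Round(s_5, k_5) = 0xB162
s_7 = Round(s_6, k_6) = 0xF078
s_8 = Round(s_7, k_7) = 0xFC5D

0xB162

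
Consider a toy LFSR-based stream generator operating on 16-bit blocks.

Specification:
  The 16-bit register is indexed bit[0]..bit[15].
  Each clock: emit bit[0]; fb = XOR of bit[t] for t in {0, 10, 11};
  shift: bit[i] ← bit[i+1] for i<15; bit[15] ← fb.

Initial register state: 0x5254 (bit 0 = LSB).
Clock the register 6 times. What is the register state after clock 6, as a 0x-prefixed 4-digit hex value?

0x2949

reg_0 = 0x5254
clock 1: out=0, reg = 0x292A
clock 2: out=0, reg = 0x9495
clock 3: out=1, reg = 0x4A4A
clock 4: out=0, reg = 0xA525
clock 5: out=1, reg = 0x5292
clock 6: out=0, reg = 0x2949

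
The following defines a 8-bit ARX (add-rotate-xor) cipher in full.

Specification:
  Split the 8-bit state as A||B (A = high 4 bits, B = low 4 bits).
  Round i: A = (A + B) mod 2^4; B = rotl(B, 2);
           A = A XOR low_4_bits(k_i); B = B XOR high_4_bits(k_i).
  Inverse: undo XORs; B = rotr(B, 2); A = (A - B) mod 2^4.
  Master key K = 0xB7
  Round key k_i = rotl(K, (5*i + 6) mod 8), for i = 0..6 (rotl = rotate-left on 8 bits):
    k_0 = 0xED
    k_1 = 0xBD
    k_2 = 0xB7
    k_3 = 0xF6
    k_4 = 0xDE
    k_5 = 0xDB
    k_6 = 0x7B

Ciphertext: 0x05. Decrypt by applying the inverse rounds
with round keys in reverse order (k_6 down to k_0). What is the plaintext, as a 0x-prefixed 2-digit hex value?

s_0 = ciphertext = 0x05
s_1 = InvRound(s_0, k_6) = 0x38
s_2 = InvRound(s_1, k_5) = 0x35
s_3 = InvRound(s_2, k_4) = 0xB2
s_4 = InvRound(s_3, k_3) = 0x67
s_5 = InvRound(s_4, k_2) = 0xE3
s_6 = InvRound(s_5, k_1) = 0x12
s_7 = InvRound(s_6, k_0) = 0x93

0x93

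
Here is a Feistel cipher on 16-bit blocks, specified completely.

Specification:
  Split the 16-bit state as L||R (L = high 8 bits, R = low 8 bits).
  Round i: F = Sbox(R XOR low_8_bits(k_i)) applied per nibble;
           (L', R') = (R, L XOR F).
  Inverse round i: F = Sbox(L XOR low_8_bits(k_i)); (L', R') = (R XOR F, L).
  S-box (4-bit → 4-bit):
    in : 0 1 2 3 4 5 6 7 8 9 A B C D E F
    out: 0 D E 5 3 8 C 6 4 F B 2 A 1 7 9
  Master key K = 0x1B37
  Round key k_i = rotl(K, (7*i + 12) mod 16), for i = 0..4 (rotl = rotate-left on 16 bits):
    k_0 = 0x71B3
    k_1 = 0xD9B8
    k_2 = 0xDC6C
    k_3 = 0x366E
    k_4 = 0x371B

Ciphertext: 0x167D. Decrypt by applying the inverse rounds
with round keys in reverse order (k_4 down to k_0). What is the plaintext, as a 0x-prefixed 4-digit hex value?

s_0 = ciphertext = 0x167D
s_1 = InvRound(s_0, k_4) = 0x7C16
s_2 = InvRound(s_1, k_3) = 0xC87C
s_3 = InvRound(s_2, k_2) = 0xCFC8
s_4 = InvRound(s_3, k_1) = 0xAECF
s_5 = InvRound(s_4, k_0) = 0x1EAE

0x1EAE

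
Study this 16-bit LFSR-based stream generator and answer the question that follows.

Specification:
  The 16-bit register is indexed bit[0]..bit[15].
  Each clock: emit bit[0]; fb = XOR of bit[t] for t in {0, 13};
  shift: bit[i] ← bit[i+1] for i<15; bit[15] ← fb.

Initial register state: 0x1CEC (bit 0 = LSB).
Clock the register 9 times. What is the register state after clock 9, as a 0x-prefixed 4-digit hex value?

0x460E

reg_0 = 0x1CEC
clock 1: out=0, reg = 0x0E76
clock 2: out=0, reg = 0x073B
clock 3: out=1, reg = 0x839D
clock 4: out=1, reg = 0xC1CE
clock 5: out=0, reg = 0x60E7
clock 6: out=1, reg = 0x3073
clock 7: out=1, reg = 0x1839
clock 8: out=1, reg = 0x8C1C
clock 9: out=0, reg = 0x460E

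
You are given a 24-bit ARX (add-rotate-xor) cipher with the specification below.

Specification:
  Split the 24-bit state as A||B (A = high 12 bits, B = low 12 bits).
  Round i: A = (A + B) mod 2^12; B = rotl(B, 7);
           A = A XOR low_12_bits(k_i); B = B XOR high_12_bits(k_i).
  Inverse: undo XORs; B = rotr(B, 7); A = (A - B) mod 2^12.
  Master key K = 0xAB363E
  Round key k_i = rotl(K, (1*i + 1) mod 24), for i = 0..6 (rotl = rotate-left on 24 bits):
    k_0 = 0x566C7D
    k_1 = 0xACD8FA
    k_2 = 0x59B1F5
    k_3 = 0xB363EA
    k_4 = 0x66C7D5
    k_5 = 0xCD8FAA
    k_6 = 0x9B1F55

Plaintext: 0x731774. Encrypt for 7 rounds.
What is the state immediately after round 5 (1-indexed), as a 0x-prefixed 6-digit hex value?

s_0 = plaintext = 0x731774
s_1 = Round(s_0, k_0) = 0x2D8F5D
s_2 = Round(s_1, k_1) = 0xACF437
s_3 = Round(s_2, k_2) = 0xEF3E3A
s_4 = Round(s_3, k_3) = 0xEC7647
s_5 = Round(s_4, k_4) = 0x2DB5DE
s_6 = Round(s_5, k_5) = 0x7133F6
s_7 = Round(s_6, k_6) = 0x45C2AE

0x2DB5DE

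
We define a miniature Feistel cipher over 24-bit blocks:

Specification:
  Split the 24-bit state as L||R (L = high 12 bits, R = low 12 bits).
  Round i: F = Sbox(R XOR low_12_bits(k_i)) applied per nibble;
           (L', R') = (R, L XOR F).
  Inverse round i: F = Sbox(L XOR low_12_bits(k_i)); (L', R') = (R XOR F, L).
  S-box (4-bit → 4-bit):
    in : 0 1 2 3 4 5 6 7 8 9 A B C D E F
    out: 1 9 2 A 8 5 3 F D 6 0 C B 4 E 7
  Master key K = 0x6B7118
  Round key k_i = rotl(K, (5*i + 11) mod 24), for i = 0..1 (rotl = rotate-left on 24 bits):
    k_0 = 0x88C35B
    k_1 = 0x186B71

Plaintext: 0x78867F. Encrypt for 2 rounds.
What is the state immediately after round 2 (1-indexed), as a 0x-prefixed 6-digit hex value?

0x2A0036

s_0 = plaintext = 0x78867F
s_1 = Round(s_0, k_0) = 0x67F2A0
s_2 = Round(s_1, k_1) = 0x2A0036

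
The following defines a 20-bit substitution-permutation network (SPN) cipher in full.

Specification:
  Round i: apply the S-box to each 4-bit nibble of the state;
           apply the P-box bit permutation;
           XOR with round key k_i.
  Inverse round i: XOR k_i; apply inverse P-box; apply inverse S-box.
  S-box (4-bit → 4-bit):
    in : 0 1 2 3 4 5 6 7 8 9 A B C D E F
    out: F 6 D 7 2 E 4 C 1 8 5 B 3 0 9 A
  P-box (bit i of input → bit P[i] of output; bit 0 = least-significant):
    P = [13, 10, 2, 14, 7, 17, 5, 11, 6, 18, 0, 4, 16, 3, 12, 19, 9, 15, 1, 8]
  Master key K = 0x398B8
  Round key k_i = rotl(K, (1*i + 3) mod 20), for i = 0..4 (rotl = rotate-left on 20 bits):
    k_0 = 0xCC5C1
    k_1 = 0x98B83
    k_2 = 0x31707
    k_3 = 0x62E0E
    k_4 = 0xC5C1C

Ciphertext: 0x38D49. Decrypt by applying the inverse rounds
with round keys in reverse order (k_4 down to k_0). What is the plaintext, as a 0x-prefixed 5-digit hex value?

s_0 = ciphertext = 0x38D49
s_1 = InvRound(s_0, k_4) = 0xF2047
s_2 = InvRound(s_1, k_3) = 0x8BA94
s_3 = InvRound(s_2, k_2) = 0x5E7BC
s_4 = InvRound(s_3, k_1) = 0x6F570
s_5 = InvRound(s_4, k_0) = 0xD7738

0xD7738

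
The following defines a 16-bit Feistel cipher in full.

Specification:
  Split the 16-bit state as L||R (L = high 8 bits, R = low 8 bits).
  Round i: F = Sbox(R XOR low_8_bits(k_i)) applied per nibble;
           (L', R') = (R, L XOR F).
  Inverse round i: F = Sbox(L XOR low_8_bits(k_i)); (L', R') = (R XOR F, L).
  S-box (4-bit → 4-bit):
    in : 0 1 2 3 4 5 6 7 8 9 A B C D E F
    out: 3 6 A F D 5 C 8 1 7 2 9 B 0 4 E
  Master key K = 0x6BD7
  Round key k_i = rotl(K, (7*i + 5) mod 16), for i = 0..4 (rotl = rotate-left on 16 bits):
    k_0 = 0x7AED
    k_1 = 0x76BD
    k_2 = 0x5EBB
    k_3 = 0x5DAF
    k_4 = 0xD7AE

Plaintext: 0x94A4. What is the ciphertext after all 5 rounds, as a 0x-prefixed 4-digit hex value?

0x75A3

s_0 = plaintext = 0x94A4
s_1 = Round(s_0, k_0) = 0xA443
s_2 = Round(s_1, k_1) = 0x4340
s_3 = Round(s_2, k_2) = 0x40AA
s_4 = Round(s_3, k_3) = 0xAA75
s_5 = Round(s_4, k_4) = 0x75A3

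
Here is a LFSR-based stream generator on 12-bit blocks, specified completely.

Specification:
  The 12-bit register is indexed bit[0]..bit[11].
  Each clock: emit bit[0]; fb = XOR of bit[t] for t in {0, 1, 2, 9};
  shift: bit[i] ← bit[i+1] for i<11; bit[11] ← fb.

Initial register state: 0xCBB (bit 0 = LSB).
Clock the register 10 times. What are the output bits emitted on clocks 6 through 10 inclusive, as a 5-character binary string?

10100

reg_0 = 0xCBB
clock 1: out=1, reg = 0x65D
clock 2: out=1, reg = 0xB2E
clock 3: out=0, reg = 0xD97
clock 4: out=1, reg = 0xECB
clock 5: out=1, reg = 0xF65
clock 6: out=1, reg = 0xFB2
clock 7: out=0, reg = 0x7D9
clock 8: out=1, reg = 0x3EC
clock 9: out=0, reg = 0x1F6
clock 10: out=0, reg = 0x0FB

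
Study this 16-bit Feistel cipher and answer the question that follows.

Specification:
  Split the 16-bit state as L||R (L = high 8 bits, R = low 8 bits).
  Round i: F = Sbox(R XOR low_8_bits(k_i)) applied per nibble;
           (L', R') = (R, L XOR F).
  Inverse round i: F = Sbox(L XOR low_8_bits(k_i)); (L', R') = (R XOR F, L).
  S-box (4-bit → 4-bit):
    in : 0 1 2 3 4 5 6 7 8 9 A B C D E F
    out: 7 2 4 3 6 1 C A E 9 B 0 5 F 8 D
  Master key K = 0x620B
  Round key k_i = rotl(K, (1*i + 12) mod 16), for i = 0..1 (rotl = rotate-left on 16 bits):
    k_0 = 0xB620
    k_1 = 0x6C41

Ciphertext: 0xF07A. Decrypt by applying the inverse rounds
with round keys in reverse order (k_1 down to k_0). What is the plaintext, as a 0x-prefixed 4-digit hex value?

0xEE78

s_0 = ciphertext = 0xF07A
s_1 = InvRound(s_0, k_1) = 0x78F0
s_2 = InvRound(s_1, k_0) = 0xEE78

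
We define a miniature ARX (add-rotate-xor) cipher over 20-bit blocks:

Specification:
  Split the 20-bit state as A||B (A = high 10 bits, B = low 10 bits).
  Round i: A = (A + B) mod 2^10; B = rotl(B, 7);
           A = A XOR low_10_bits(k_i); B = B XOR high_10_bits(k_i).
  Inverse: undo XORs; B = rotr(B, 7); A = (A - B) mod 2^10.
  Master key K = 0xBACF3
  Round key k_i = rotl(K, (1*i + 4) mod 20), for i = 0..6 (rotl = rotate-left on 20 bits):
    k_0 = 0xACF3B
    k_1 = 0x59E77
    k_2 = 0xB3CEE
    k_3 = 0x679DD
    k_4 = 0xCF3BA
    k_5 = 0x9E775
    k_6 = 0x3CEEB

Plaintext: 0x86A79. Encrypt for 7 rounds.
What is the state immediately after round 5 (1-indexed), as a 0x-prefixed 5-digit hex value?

s_0 = plaintext = 0x86A79
s_1 = Round(s_0, k_0) = 0xEA27C
s_2 = Round(s_1, k_1) = 0x14F28
s_3 = Round(s_2, k_2) = 0xE56AA
s_4 = Round(s_3, k_3) = 0xF88CB
s_5 = Round(s_4, k_4) = 0xC5EA5
s_6 = Round(s_5, k_5) = 0xB24AD
s_7 = Round(s_6, k_6) = 0x67666

0xC5EA5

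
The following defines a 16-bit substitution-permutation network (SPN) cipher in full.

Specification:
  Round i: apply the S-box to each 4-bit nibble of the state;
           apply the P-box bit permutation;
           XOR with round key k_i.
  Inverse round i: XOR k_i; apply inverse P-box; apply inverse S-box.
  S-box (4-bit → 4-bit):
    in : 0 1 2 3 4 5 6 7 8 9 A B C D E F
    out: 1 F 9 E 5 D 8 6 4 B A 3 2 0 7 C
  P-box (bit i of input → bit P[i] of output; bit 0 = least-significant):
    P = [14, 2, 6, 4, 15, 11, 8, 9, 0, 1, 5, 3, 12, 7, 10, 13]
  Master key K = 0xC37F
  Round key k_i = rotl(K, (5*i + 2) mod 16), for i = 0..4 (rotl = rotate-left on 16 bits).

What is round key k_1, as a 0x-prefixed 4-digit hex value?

0xBFE1

K = 0xC37F
k_0 = rotl(K, (5*0+2) mod 16) = rotl(K, 2) = 0x0DFF
k_1 = rotl(K, (5*1+2) mod 16) = rotl(K, 7) = 0xBFE1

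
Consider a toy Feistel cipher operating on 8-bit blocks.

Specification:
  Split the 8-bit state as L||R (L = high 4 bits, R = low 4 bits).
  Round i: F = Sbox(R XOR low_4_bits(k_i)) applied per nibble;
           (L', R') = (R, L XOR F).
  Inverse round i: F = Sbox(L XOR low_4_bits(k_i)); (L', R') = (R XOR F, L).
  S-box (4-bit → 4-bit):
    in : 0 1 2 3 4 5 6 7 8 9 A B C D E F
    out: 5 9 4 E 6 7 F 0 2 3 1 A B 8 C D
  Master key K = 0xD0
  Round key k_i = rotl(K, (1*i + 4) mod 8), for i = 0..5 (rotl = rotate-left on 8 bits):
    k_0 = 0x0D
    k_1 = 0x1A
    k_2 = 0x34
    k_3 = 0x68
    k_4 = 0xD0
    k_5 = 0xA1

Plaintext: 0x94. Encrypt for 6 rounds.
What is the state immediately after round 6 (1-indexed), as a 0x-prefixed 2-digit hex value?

s_0 = plaintext = 0x94
s_1 = Round(s_0, k_0) = 0x4A
s_2 = Round(s_1, k_1) = 0xA1
s_3 = Round(s_2, k_2) = 0x1D
s_4 = Round(s_3, k_3) = 0xD6
s_5 = Round(s_4, k_4) = 0x62
s_6 = Round(s_5, k_5) = 0x28

0x28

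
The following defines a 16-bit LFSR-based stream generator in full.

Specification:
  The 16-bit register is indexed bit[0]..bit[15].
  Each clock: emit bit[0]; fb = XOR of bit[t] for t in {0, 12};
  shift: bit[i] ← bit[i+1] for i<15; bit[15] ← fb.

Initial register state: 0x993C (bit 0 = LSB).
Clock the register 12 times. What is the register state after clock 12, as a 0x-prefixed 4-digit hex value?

reg_0 = 0x993C
clock 1: out=0, reg = 0xCC9E
clock 2: out=0, reg = 0x664F
clock 3: out=1, reg = 0xB327
clock 4: out=1, reg = 0x5993
clock 5: out=1, reg = 0x2CC9
clock 6: out=1, reg = 0x9664
clock 7: out=0, reg = 0xCB32
clock 8: out=0, reg = 0x6599
clock 9: out=1, reg = 0xB2CC
clock 10: out=0, reg = 0xD966
clock 11: out=0, reg = 0xECB3
clock 12: out=1, reg = 0xF659

0xF659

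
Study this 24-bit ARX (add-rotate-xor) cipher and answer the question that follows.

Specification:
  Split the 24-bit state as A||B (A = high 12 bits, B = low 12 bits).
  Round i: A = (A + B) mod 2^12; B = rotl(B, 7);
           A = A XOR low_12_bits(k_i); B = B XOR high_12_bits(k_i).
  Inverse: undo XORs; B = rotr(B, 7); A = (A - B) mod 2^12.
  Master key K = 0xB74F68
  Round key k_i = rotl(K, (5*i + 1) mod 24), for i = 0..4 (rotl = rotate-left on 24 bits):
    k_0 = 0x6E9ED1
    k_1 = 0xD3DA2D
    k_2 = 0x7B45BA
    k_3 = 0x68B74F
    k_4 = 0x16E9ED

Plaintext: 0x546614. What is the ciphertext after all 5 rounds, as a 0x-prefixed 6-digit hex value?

0x39CC30

s_0 = plaintext = 0x546614
s_1 = Round(s_0, k_0) = 0x58BCD9
s_2 = Round(s_1, k_1) = 0x8491DB
s_3 = Round(s_2, k_2) = 0xF9EA3A
s_4 = Round(s_3, k_3) = 0xE97BDA
s_5 = Round(s_4, k_4) = 0x39CC30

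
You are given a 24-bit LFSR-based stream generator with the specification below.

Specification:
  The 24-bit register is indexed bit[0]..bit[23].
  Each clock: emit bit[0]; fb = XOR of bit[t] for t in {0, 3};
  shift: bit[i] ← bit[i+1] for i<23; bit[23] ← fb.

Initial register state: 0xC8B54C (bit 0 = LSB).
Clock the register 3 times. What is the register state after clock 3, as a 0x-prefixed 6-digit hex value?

0xB916A9

reg_0 = 0xC8B54C
clock 1: out=0, reg = 0xE45AA6
clock 2: out=0, reg = 0x722D53
clock 3: out=1, reg = 0xB916A9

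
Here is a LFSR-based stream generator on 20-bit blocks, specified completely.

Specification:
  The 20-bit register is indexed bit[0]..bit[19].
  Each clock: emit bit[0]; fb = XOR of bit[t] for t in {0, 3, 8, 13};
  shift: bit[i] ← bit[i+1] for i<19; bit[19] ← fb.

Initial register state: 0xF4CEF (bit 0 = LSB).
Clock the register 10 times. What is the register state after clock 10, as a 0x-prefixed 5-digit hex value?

reg_0 = 0xF4CEF
clock 1: out=1, reg = 0x7A677
clock 2: out=1, reg = 0x3D33B
clock 3: out=1, reg = 0x9E99D
clock 4: out=1, reg = 0x4F4CE
clock 5: out=0, reg = 0x27A67
clock 6: out=1, reg = 0x13D33
clock 7: out=1, reg = 0x89E99
clock 8: out=1, reg = 0x44F4C
clock 9: out=0, reg = 0x227A6
clock 10: out=0, reg = 0x113D3

0x113D3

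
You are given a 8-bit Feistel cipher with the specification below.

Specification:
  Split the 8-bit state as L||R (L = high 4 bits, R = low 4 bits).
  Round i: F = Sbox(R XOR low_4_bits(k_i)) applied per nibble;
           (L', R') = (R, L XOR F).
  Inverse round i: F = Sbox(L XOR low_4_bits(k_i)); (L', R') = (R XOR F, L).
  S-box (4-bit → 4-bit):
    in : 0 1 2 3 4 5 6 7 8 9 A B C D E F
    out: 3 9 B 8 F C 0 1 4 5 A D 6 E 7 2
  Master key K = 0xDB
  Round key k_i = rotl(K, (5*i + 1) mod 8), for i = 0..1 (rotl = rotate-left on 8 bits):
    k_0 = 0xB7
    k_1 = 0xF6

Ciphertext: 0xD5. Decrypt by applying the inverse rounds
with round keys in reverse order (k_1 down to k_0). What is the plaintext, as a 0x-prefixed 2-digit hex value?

s_0 = ciphertext = 0xD5
s_1 = InvRound(s_0, k_1) = 0x8D
s_2 = InvRound(s_1, k_0) = 0xF8

0xF8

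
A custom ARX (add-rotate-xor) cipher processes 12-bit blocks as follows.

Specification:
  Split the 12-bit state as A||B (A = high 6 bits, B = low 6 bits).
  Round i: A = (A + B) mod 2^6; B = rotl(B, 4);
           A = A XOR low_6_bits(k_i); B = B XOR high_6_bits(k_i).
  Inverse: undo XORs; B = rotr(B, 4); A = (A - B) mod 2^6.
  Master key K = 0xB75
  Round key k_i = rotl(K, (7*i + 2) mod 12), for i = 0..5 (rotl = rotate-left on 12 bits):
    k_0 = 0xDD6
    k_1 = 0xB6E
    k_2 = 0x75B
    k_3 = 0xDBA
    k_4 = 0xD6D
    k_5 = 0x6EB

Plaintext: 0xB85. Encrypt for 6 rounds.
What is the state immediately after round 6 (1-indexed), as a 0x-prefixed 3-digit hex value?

0x681

s_0 = plaintext = 0xB85
s_1 = Round(s_0, k_0) = 0x966
s_2 = Round(s_1, k_1) = 0x944
s_3 = Round(s_2, k_2) = 0xC9C
s_4 = Round(s_3, k_3) = 0xD31
s_5 = Round(s_4, k_4) = 0x229
s_6 = Round(s_5, k_5) = 0x681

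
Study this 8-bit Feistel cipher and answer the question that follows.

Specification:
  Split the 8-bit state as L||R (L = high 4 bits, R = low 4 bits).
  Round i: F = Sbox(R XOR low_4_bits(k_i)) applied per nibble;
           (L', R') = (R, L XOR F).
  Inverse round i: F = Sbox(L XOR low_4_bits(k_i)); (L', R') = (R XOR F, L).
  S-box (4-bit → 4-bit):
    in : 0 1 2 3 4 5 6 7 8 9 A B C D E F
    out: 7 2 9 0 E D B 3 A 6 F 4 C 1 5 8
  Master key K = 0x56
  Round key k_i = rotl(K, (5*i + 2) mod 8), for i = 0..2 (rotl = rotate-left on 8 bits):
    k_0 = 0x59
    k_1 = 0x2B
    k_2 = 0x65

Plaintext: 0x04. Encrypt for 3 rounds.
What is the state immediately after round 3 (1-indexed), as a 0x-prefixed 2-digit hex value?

0xB4

s_0 = plaintext = 0x04
s_1 = Round(s_0, k_0) = 0x41
s_2 = Round(s_1, k_1) = 0x1B
s_3 = Round(s_2, k_2) = 0xB4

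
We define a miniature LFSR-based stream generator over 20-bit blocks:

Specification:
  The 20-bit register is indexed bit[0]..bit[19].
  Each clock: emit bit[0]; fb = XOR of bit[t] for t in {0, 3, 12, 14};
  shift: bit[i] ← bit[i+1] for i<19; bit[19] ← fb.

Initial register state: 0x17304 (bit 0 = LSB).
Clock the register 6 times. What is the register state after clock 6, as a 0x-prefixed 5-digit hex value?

0xD85CC

reg_0 = 0x17304
clock 1: out=0, reg = 0x0B982
clock 2: out=0, reg = 0x85CC1
clock 3: out=1, reg = 0xC2E60
clock 4: out=0, reg = 0x61730
clock 5: out=0, reg = 0xB0B98
clock 6: out=0, reg = 0xD85CC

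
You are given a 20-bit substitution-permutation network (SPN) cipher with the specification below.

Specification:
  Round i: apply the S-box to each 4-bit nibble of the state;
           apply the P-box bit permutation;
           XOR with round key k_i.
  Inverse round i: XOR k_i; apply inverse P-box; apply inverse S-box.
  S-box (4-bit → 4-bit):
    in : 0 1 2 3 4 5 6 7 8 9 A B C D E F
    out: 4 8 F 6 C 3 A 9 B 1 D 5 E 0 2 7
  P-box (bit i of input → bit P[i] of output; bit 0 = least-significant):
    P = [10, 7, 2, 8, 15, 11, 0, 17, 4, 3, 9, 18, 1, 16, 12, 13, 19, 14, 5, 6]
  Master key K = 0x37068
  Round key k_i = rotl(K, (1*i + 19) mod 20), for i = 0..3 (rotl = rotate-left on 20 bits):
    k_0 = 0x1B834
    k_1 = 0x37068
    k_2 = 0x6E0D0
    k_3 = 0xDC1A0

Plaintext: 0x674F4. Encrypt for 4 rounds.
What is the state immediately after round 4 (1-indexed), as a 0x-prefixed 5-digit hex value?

0x5D6D7

s_0 = plaintext = 0x674F4
s_1 = Round(s_0, k_0) = 0x55373
s_2 = Round(s_1, k_1) = 0x8B2E6
s_3 = Round(s_2, k_2) = 0xABB0A
s_4 = Round(s_3, k_3) = 0x5D6D7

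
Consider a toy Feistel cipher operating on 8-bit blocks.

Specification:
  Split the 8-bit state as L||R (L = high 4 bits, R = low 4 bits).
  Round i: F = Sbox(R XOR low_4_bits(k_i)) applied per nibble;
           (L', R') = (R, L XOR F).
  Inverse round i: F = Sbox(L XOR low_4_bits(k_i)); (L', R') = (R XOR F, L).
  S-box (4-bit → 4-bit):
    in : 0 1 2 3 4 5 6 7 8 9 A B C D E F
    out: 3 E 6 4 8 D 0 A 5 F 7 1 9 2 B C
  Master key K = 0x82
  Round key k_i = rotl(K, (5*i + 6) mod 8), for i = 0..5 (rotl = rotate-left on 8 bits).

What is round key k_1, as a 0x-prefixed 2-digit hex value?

0x14

K = 0x82
k_0 = rotl(K, (5*0+6) mod 8) = rotl(K, 6) = 0xA0
k_1 = rotl(K, (5*1+6) mod 8) = rotl(K, 3) = 0x14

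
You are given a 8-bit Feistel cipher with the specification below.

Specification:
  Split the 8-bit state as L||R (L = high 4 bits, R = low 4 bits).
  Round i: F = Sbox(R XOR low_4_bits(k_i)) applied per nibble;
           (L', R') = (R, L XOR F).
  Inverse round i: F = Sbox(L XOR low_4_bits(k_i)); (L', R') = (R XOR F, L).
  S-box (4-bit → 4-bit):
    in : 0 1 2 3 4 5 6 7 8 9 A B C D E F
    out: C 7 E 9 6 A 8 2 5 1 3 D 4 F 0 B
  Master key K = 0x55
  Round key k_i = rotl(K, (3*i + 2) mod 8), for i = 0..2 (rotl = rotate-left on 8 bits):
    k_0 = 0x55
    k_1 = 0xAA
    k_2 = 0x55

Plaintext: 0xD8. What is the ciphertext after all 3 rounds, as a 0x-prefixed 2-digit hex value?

0xD7

s_0 = plaintext = 0xD8
s_1 = Round(s_0, k_0) = 0x82
s_2 = Round(s_1, k_1) = 0x2D
s_3 = Round(s_2, k_2) = 0xD7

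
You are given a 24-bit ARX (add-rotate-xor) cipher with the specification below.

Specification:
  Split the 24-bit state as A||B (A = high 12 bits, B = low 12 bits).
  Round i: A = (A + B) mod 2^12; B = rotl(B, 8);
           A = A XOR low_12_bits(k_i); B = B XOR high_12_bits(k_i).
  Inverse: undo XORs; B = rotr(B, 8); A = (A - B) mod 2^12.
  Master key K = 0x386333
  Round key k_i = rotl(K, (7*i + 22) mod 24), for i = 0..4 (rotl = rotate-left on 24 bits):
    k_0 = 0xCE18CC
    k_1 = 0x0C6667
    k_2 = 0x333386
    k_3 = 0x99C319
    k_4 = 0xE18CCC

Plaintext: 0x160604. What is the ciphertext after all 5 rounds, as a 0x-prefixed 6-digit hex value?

0x46A0FC

s_0 = plaintext = 0x160604
s_1 = Round(s_0, k_0) = 0xFA8881
s_2 = Round(s_1, k_1) = 0xE4E14E
s_3 = Round(s_2, k_2) = 0xC1AD27
s_4 = Round(s_3, k_3) = 0xA58E4E
s_5 = Round(s_4, k_4) = 0x46A0FC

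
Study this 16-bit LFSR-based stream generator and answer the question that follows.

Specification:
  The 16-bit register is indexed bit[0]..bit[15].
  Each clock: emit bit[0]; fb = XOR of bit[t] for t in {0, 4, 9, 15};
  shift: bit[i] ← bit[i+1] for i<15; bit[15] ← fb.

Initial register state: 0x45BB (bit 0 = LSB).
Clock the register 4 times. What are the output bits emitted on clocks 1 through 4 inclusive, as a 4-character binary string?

1101

reg_0 = 0x45BB
clock 1: out=1, reg = 0x22DD
clock 2: out=1, reg = 0x916E
clock 3: out=0, reg = 0xC8B7
clock 4: out=1, reg = 0xE45B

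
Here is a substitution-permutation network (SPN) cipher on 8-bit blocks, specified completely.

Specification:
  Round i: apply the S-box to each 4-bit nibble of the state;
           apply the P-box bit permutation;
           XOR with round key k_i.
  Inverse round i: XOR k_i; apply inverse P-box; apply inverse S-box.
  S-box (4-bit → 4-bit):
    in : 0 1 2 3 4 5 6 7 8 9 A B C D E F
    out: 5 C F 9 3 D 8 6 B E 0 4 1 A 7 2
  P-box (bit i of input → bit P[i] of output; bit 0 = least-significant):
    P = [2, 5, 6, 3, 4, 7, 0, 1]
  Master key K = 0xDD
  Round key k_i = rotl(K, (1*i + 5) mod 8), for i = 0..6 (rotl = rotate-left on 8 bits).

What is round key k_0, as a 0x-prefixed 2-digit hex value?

K = 0xDD
k_0 = rotl(K, (1*0+5) mod 8) = rotl(K, 5) = 0xBB

0xBB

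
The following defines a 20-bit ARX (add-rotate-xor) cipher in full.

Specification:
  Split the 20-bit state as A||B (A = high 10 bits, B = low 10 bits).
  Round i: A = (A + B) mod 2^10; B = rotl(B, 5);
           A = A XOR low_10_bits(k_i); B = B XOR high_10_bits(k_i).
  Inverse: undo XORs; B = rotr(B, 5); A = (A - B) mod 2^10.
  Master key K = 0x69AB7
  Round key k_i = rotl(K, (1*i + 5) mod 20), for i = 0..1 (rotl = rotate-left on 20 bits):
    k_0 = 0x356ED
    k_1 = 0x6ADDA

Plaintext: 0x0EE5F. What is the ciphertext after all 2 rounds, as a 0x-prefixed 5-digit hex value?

0x91152

s_0 = plaintext = 0x0EE5F
s_1 = Round(s_0, k_0) = 0x1DF27
s_2 = Round(s_1, k_1) = 0x91152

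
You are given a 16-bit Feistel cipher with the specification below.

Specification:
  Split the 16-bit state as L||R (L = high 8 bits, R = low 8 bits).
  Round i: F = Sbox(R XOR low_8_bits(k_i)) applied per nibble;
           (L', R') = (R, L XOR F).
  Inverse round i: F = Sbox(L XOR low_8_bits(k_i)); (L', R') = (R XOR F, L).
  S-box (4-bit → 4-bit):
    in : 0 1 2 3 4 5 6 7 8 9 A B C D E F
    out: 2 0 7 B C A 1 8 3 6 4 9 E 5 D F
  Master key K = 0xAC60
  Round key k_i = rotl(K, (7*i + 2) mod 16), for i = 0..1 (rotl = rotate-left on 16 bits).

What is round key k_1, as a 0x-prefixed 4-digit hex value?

0xC158

K = 0xAC60
k_0 = rotl(K, (7*0+2) mod 16) = rotl(K, 2) = 0xB182
k_1 = rotl(K, (7*1+2) mod 16) = rotl(K, 9) = 0xC158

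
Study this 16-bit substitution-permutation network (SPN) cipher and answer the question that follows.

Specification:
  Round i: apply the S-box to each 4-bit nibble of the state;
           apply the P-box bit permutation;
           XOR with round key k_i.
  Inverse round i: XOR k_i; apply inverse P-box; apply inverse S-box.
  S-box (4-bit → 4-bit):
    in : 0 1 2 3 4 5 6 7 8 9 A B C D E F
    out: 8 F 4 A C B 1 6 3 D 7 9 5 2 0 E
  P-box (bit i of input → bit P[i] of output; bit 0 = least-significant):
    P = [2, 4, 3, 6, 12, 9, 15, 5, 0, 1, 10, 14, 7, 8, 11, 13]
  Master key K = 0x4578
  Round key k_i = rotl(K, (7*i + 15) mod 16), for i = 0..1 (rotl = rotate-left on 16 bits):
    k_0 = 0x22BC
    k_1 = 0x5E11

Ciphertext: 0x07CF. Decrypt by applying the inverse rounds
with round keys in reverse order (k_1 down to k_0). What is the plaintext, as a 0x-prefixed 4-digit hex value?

0x8621

s_0 = ciphertext = 0x07CF
s_1 = InvRound(s_0, k_1) = 0xA361
s_2 = InvRound(s_1, k_0) = 0x8621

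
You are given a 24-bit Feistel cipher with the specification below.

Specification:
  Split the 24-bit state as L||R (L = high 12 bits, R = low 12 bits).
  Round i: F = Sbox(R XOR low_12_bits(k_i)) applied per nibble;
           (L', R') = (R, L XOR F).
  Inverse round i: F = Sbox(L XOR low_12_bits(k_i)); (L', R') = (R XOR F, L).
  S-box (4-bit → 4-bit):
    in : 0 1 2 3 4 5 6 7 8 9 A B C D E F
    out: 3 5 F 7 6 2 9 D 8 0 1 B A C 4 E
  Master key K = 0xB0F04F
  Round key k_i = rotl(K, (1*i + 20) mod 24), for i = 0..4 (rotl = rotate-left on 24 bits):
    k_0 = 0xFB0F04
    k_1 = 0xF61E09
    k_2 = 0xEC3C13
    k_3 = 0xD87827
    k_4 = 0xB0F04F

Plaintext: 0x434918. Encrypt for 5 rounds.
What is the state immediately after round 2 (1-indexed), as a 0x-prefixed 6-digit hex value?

s_0 = plaintext = 0x434918
s_1 = Round(s_0, k_0) = 0x918D6E
s_2 = Round(s_1, k_1) = 0xD6EE85
s_3 = Round(s_2, k_2) = 0xE85267
s_4 = Round(s_3, k_3) = 0x267FE6
s_5 = Round(s_4, k_4) = 0xFE6C77

0xD6EE85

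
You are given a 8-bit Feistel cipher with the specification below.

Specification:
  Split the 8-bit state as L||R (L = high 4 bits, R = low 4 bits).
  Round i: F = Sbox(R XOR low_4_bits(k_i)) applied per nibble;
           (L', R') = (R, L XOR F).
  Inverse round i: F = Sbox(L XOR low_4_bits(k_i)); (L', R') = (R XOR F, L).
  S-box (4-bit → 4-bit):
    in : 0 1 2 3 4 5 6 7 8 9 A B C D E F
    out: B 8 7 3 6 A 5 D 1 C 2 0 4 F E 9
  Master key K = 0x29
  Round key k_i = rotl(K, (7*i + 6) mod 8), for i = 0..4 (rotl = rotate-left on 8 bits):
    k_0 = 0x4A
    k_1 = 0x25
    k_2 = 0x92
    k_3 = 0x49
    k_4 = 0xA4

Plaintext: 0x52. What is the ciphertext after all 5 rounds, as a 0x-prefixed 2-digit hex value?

0xE7

s_0 = plaintext = 0x52
s_1 = Round(s_0, k_0) = 0x24
s_2 = Round(s_1, k_1) = 0x4A
s_3 = Round(s_2, k_2) = 0xA5
s_4 = Round(s_3, k_3) = 0x5E
s_5 = Round(s_4, k_4) = 0xE7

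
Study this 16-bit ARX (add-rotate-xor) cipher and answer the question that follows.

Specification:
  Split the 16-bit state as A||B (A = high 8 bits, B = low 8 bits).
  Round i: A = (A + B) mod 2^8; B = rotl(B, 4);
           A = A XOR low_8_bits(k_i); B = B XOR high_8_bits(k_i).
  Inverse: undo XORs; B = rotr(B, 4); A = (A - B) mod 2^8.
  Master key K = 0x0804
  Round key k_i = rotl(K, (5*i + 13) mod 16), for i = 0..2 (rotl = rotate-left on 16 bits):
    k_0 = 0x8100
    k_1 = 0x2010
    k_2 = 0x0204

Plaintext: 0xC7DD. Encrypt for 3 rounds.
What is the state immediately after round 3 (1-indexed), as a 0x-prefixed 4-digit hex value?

0xF15C

s_0 = plaintext = 0xC7DD
s_1 = Round(s_0, k_0) = 0xA45C
s_2 = Round(s_1, k_1) = 0x10E5
s_3 = Round(s_2, k_2) = 0xF15C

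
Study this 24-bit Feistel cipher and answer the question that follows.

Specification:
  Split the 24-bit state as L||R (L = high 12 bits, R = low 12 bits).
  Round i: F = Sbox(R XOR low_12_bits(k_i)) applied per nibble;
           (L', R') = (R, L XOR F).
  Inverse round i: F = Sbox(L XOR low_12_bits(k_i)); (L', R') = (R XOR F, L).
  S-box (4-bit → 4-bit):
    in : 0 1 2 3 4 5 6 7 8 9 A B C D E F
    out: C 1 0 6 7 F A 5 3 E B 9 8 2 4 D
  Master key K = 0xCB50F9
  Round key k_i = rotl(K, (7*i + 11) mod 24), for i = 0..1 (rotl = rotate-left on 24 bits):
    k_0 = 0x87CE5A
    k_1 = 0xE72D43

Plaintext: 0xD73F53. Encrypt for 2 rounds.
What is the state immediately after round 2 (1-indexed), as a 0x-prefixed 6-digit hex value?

0xCBDE87

s_0 = plaintext = 0xD73F53
s_1 = Round(s_0, k_0) = 0xF53CBD
s_2 = Round(s_1, k_1) = 0xCBDE87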